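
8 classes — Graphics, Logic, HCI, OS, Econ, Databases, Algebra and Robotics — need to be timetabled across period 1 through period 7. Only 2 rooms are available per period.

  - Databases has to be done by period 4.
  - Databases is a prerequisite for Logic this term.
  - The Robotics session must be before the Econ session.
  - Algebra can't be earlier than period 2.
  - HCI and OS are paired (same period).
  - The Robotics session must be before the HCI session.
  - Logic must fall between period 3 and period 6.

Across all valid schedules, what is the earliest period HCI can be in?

period 2

Precedence pushes HCI to at least period 2.
HCI at period 2 is achievable: Databases=period 1; HCI=period 2; Robotics=period 1; Algebra=period 3; Econ=period 4; OS=period 2; Graphics=period 4; Logic=period 3.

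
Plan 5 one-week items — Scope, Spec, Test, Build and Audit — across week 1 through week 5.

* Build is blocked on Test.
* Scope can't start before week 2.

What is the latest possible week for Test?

Downstream work caps Test at week 4.
Test at week 4 is achievable: Scope -> week 2; Audit -> week 1; Build -> week 5; Test -> week 4; Spec -> week 1.

week 4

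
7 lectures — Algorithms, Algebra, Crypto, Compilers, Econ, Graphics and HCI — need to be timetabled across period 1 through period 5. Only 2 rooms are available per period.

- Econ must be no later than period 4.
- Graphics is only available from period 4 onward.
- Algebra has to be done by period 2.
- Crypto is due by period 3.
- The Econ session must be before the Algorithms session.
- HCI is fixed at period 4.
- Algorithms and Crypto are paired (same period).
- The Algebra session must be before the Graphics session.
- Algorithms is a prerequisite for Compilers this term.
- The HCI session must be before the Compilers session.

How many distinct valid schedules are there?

10

Splitting on Algorithms: it can be period 2 (2), period 3 (8). Listing each branch's schedules as (Algebra, Crypto, Compilers, Econ, Graphics, HCI) by period number:
Algorithms=period 2: (1,2,5,1,4,4) (1,2,5,1,5,4) — 2.
Algorithms=period 3: (1,3,5,1,4,4) (1,3,5,1,5,4) (1,3,5,2,4,4) (1,3,5,2,5,4) (2,3,5,1,4,4) (2,3,5,1,5,4) (2,3,5,2,4,4) (2,3,5,2,5,4) — 8.
Summing: 2 + 8 = 10.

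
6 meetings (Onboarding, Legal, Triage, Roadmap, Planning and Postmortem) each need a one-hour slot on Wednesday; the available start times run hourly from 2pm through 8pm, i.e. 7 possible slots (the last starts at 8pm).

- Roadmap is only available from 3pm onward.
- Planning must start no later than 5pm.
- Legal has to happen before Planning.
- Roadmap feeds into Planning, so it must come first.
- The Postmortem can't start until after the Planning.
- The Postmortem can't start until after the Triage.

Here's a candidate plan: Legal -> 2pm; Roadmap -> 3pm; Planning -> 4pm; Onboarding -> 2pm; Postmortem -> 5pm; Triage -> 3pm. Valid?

Yes, all constraints hold

Roadmap is only available from 3pm onward — holds.
The Postmortem can't start until after the Triage — holds.
Roadmap feeds into Planning, so it must come first — holds.
The Postmortem can't start until after the Planning — holds.
Planning must start no later than 5pm — holds.
Legal has to happen before Planning — holds.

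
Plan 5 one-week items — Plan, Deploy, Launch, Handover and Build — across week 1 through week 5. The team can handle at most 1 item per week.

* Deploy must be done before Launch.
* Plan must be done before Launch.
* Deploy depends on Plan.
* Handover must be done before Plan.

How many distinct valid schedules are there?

5

Splitting on Plan: it can be week 2 (3), week 3 (2). Listing each branch's schedules as (Deploy, Launch, Handover, Build) by week number:
Plan=week 2: (3,4,1,5) (3,5,1,4) (4,5,1,3) — 3.
Plan=week 3: (4,5,1,2) (4,5,2,1) — 2.
Summing: 3 + 2 = 5.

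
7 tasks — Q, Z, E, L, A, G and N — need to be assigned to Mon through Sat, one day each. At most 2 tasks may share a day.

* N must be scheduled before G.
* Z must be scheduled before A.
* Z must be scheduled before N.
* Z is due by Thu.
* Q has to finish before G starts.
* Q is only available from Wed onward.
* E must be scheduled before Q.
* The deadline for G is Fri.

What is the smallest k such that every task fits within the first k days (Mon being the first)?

4 days

The precedence chain requires at least 3 distinct days.
With at most 2 per day and 7 tasks, at least 4 days are needed.
Propagating the time windows through the other constraints, G can't land before Thu — that is day 4 counting from Mon — so the schedule must run through at least 4 days.
4 works (last occupied day: Thu): for example A -> Tue; E -> Mon; G -> Thu; N -> Tue; L -> Wed; Z -> Mon; Q -> Wed.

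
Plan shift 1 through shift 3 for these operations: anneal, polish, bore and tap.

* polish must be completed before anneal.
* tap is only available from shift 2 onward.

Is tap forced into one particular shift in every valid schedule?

No

tap can be shift 2 (e.g. anneal=shift 2, polish=shift 1, bore=shift 1, tap=shift 2) or shift 3 (e.g. polish=shift 1, tap=shift 3, anneal=shift 2, bore=shift 1).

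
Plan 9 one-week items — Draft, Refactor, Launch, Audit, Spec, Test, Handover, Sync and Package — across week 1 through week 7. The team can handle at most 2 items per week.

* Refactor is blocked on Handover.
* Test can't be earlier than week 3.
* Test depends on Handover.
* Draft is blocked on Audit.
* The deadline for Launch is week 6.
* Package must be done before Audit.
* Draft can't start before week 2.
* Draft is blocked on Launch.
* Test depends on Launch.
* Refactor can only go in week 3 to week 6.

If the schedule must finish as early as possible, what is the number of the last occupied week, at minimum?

The precedence chain requires at least 3 distinct weeks.
With at most 2 per week and 9 tasks, at least 5 weeks are needed.
5 works (last occupied week: week 5): for example Sync -> week 5; Test -> week 3; Draft -> week 4; Spec -> week 4; Launch -> week 1; Refactor -> week 3; Handover -> week 2; Audit -> week 2; Package -> week 1.

week 5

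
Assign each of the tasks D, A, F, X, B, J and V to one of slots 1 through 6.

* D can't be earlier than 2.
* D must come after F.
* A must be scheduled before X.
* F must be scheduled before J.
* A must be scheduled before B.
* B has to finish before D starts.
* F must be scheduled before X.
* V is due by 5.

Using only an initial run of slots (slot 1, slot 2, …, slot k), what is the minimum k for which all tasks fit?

3 slots

The precedence chain requires at least 3 distinct slots.
3 works (last occupied slot: 3): for example A=1; J=2; X=2; B=2; V=1; D=3; F=1.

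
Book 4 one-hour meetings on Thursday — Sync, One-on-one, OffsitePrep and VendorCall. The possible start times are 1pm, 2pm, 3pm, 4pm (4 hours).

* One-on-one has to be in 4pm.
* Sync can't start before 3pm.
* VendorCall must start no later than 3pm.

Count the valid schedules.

24

Splitting on Sync: it can be 3pm (12), 4pm (12). Listing each branch's schedules as (One-on-one, OffsitePrep, VendorCall):
Sync=3pm: (4pm,1pm,1pm) (4pm,1pm,2pm) (4pm,1pm,3pm) (4pm,2pm,1pm) (4pm,2pm,2pm) (4pm,2pm,3pm) (4pm,3pm,1pm) (4pm,3pm,2pm) (4pm,3pm,3pm) (4pm,4pm,1pm) (4pm,4pm,2pm) (4pm,4pm,3pm) — 12.
Sync=4pm: (4pm,1pm,1pm) (4pm,1pm,2pm) (4pm,1pm,3pm) (4pm,2pm,1pm) (4pm,2pm,2pm) (4pm,2pm,3pm) (4pm,3pm,1pm) (4pm,3pm,2pm) (4pm,3pm,3pm) (4pm,4pm,1pm) (4pm,4pm,2pm) (4pm,4pm,3pm) — 12.
Summing: 12 + 12 = 24.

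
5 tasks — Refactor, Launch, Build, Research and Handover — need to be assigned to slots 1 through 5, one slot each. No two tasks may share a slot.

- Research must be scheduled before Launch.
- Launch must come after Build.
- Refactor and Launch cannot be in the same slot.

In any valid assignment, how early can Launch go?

Precedence pushes Launch to at least 2.
Launch at 3 is achievable: Handover=5, Build=1, Research=2, Launch=3, Refactor=4.
Nothing earlier works — the conflict and capacity constraints rule out every slot before 3.

3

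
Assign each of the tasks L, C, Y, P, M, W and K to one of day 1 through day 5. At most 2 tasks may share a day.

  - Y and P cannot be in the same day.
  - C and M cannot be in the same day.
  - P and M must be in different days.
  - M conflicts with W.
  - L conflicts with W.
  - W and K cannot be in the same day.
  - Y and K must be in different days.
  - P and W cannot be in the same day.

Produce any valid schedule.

W -> day 4; M -> day 2; Y -> day 2; L -> day 1; K -> day 3; P -> day 3; C -> day 1

Checking: M(day 2) != W(day 4); C(day 1) != M(day 2); W(day 4) != K(day 3); P(day 3) != W(day 4); Y(day 2) != K(day 3); Y(day 2) != P(day 3); L(day 1) != W(day 4); P(day 3) != M(day 2); max 2 per day (cap 2).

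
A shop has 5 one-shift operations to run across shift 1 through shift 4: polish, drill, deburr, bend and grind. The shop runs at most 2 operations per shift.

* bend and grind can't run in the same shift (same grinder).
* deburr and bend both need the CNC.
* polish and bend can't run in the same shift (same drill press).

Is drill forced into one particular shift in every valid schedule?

No

drill can be shift 1 (e.g. bend=shift 3; drill=shift 1; deburr=shift 2; grind=shift 2; polish=shift 1) or shift 2 (e.g. bend=shift 2; polish=shift 1; deburr=shift 1; grind=shift 3; drill=shift 2).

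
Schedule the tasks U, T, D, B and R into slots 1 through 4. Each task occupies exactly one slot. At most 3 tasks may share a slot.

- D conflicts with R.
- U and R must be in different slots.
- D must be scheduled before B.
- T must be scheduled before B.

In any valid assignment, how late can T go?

Downstream work caps T at 3.
T at 3 is achievable: T in 3, U in 1, D in 1, R in 2, B in 4.

3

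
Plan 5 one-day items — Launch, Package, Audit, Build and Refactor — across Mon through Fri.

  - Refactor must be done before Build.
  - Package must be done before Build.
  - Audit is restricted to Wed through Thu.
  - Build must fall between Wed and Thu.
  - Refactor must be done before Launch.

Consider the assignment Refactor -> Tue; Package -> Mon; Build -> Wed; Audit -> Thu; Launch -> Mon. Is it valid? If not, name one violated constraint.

Invalid. Refactor must be done before Launch.

Build must fall between Wed and Thu — holds.
Audit is restricted to Wed through Thu — holds.
Package must be done before Build — holds.
Refactor must be done before Launch — violated.
Refactor must be done before Build — holds.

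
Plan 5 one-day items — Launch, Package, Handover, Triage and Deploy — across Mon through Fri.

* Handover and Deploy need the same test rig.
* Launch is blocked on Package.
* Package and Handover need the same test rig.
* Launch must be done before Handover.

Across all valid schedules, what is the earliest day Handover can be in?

Precedence pushes Handover to at least Wed.
Handover at Wed is achievable: Package=Mon; Launch=Tue; Deploy=Mon; Handover=Wed; Triage=Mon.

Wed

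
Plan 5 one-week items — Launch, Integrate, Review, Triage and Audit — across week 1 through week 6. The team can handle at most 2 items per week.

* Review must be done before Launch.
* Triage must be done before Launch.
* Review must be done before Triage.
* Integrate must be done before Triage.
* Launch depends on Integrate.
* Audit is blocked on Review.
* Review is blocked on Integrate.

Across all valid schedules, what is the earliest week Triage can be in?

week 3

Precedence pushes Triage to at least week 3; downstream work caps Triage at week 5.
Triage at week 3 is achievable: Audit in week 3; Triage in week 3; Launch in week 4; Review in week 2; Integrate in week 1.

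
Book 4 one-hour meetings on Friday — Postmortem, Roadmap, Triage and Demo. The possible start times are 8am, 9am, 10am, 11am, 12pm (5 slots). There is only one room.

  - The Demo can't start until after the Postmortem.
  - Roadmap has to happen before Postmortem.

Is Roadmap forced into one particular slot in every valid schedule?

No

Roadmap can be 8am (e.g. Demo -> 10am; Postmortem -> 9am; Roadmap -> 8am; Triage -> 11am) or 9am (e.g. Triage -> 8am; Roadmap -> 9am; Demo -> 11am; Postmortem -> 10am).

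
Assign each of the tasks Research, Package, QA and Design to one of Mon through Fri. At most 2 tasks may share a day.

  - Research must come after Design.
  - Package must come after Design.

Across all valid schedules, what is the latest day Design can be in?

Thu

Downstream work caps Design at Thu.
Design at Thu is achievable: Research in Fri, QA in Mon, Design in Thu, Package in Fri.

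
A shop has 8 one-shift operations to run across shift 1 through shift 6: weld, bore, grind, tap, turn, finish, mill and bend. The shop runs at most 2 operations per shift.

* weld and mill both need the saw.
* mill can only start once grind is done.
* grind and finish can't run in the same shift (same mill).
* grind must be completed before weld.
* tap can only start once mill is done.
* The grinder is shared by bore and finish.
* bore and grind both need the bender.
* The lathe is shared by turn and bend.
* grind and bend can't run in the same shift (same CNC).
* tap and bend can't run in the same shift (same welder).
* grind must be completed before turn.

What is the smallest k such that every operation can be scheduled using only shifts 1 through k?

The precedence chain requires at least 3 distinct shifts.
With at most 2 per shift and 8 operations, at least 4 shifts are needed.
Could 4 shifts be enough, i.e. nothing placed later than shift 4? First, weld must come after grind (at shift 1 or later) → {shift 2, shift 3, shift 4}; grind must come before weld (at shift 4 or earlier) → {shift 1, shift 2, shift 3}; tap must come after mill (at shift 1 or later) → {shift 2, shift 3, shift 4}; mill must come before tap (at shift 4 or earlier) → {shift 1, shift 2, shift 3}; mill must come after grind (at shift 1 or later) → {shift 2, shift 3}; grind must come before mill (at shift 3 or earlier) → {shift 1, shift 2}; turn must come after grind (at shift 1 or later) → {shift 2, shift 3, shift 4}; tap must come after mill (at shift 2 or later) → {shift 3, shift 4}. grind could then only be at {shift 1, shift 2}; try each:
- suppose grind is at shift 1; bend can't share with grind (shift 1) → {shift 2, shift 3, shift 4}; finish can't share with grind (shift 1) → {shift 2, shift 3, shift 4}; bore can't share with grind (shift 1) → {shift 2, shift 3, shift 4}; weld, bore, tap, turn, finish, mill and bend are all confined to {shift 2, shift 3, shift 4} — 7 operations for 3 shifts at most 2 apiece is too many.
- suppose grind is at shift 2; weld must come after grind (at shift 2 or later) → {shift 3, shift 4}; mill must come after grind (at shift 2 or later) → {shift 3}; turn must come after grind (at shift 2 or later) → {shift 3, shift 4}; finish can't share with grind (shift 2) → {shift 1, shift 3, shift 4}; bore can't share with grind (shift 2) → {shift 1, shift 3, shift 4}; weld can't share with mill (shift 3) → {shift 4}; tap must come after mill (at shift 3 or later) → {shift 4}; bore can't use shift 4, already full with weld and tap (limit 2) → {shift 1, shift 3}; turn can't use shift 4, already full with weld and tap (limit 2) → {shift 3}; finish can't use shift 4, already full with weld and tap (limit 2) → {shift 1, shift 3}; bore can't use shift 3, already full with turn and mill (limit 2) → {shift 1}; finish can't use shift 3, already full with turn and mill (limit 2) → {shift 1}; finish can't share with bore (shift 1) → nothing is left.
Every option fails, so 4 shifts is not enough.
5 works (last occupied shift: shift 5): for example bore=shift 4; finish=shift 5; grind=shift 1; weld=shift 3; bend=shift 4; tap=shift 3; mill=shift 2; turn=shift 2.

5 shifts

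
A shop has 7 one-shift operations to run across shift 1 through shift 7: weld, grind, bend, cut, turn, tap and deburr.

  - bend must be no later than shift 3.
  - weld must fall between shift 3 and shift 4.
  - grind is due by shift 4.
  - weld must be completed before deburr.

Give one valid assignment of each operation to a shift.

grind=shift 1, tap=shift 1, turn=shift 1, bend=shift 1, cut=shift 1, weld=shift 3, deburr=shift 4

Checking: weld(shift 3) before deburr(shift 4); weld=shift 3 in [shift 3,shift 4]; bend=shift 1 in [shift 1,shift 3]; grind=shift 1 in [shift 1,shift 4].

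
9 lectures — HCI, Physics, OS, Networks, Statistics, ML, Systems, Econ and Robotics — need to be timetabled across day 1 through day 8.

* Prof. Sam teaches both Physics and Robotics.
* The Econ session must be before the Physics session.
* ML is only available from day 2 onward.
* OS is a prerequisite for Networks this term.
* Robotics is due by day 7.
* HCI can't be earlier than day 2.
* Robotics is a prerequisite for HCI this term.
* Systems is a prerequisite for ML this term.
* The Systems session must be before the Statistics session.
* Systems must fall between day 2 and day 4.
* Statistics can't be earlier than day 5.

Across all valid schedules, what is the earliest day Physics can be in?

Precedence pushes Physics to at least day 2.
Physics at day 2 is achievable: Statistics -> day 5, Robotics -> day 1, ML -> day 3, Econ -> day 1, Systems -> day 2, Physics -> day 2, HCI -> day 2, Networks -> day 2, OS -> day 1.

day 2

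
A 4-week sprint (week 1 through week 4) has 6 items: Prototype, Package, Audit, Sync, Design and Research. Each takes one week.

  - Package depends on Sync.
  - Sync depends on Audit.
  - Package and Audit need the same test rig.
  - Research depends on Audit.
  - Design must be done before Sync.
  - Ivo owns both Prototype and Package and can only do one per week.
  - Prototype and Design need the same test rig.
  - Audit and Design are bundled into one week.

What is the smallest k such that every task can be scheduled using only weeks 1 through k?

The precedence chain requires at least 3 distinct weeks.
3 works (last occupied week: week 3): for example Research=week 2; Sync=week 2; Package=week 3; Prototype=week 2; Audit=week 1; Design=week 1.

3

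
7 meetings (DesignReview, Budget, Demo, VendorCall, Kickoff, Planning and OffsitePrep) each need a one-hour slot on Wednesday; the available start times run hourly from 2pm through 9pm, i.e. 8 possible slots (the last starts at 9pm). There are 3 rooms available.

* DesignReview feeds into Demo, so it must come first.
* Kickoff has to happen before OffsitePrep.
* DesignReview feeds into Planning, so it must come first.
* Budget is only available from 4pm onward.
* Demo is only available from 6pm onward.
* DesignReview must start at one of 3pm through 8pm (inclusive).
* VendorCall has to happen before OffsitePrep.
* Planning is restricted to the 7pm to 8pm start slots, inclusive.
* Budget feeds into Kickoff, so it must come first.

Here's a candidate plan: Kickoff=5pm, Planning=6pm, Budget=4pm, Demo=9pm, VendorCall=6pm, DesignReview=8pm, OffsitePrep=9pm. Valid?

There are 3 rooms available — holds.
DesignReview must start at one of 3pm through 8pm (inclusive) — holds.
Budget feeds into Kickoff, so it must come first — holds.
Budget is only available from 4pm onward — holds.
DesignReview feeds into Planning, so it must come first — violated.
Kickoff has to happen before OffsitePrep — holds.
DesignReview feeds into Demo, so it must come first — holds.
VendorCall has to happen before OffsitePrep — holds.
Planning is restricted to the 7pm to 8pm start slots, inclusive — violated.
Demo is only available from 6pm onward — holds.

No. DesignReview feeds into Planning, so it must come first is not satisfied.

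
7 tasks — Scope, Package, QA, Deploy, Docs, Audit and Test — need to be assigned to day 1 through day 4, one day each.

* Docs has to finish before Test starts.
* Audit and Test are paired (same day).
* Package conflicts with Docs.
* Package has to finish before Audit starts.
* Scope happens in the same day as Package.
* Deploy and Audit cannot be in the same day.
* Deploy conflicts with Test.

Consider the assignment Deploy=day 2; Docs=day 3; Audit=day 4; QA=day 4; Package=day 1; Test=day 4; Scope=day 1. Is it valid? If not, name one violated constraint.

Yes

Deploy and Audit cannot be in the same day — holds.
Deploy conflicts with Test — holds.
Package has to finish before Audit starts — holds.
Audit and Test are paired (same day) — holds.
Docs has to finish before Test starts — holds.
Scope happens in the same day as Package — holds.
Package conflicts with Docs — holds.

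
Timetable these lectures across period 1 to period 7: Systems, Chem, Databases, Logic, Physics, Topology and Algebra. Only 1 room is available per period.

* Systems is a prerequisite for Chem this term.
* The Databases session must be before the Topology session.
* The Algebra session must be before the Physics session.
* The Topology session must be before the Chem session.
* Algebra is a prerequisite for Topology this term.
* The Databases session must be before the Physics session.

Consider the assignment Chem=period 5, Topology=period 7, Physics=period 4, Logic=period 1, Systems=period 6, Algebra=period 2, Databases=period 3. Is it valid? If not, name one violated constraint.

No — it violates: The Topology session must be before the Chem session

The Databases session must be before the Physics session — holds.
The Algebra session must be before the Physics session — holds.
Only 1 room is available per period — holds.
Systems is a prerequisite for Chem this term — violated.
Algebra is a prerequisite for Topology this term — holds.
The Databases session must be before the Topology session — holds.
The Topology session must be before the Chem session — violated.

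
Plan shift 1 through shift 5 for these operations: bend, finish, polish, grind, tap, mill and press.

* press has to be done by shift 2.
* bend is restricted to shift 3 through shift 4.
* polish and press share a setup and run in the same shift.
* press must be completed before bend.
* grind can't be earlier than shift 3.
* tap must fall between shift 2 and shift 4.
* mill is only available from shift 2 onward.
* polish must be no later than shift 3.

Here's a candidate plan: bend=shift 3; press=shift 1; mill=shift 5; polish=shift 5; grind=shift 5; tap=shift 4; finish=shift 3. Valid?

tap must fall between shift 2 and shift 4 — holds.
grind can't be earlier than shift 3 — holds.
bend is restricted to shift 3 through shift 4 — holds.
press has to be done by shift 2 — holds.
polish and press share a setup and run in the same shift — violated.
press must be completed before bend — holds.
polish must be no later than shift 3 — violated.
mill is only available from shift 2 onward — holds.

Invalid. polish must be no later than shift 3.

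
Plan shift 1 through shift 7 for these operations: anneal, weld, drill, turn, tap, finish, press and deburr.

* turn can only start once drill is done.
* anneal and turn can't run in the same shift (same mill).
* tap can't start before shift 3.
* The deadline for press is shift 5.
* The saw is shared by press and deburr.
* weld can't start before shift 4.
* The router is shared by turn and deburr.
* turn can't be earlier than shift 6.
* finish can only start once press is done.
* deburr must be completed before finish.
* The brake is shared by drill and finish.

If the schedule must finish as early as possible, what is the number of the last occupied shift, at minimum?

The precedence chain requires at least 2 distinct shifts.
turn can't be placed before shift 6, so the schedule must run through at least shift 6.
6 works (last occupied shift: shift 6): for example deburr=shift 2; finish=shift 3; drill=shift 1; turn=shift 6; tap=shift 3; press=shift 1; anneal=shift 1; weld=shift 4.

6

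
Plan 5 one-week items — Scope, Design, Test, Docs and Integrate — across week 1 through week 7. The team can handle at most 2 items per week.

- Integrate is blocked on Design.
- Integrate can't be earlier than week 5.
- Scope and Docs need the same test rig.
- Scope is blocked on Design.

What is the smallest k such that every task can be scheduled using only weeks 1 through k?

5 weeks

The precedence chain requires at least 2 distinct weeks.
With at most 2 per week and 5 tasks, at least 3 weeks are needed.
Integrate can't be placed before week 5, so the schedule must run through at least week 5.
5 works (last occupied week: week 5): for example Scope=week 2, Integrate=week 5, Docs=week 3, Test=week 1, Design=week 1.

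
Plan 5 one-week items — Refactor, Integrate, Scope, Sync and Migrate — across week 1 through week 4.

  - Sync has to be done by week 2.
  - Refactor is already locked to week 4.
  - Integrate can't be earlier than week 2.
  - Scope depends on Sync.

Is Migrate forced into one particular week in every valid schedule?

No

Migrate can be week 1 (e.g. Sync in week 1; Migrate in week 1; Scope in week 2; Refactor in week 4; Integrate in week 2) or week 2 (e.g. Scope in week 2, Refactor in week 4, Integrate in week 2, Sync in week 1, Migrate in week 2).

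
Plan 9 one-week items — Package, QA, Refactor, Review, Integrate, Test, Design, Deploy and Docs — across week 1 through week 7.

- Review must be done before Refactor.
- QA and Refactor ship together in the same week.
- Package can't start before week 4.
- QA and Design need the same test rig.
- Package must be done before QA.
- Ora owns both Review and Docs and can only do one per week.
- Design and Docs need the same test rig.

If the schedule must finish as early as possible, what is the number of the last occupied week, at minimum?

5

The precedence chain requires at least 2 distinct weeks.
Propagating the time windows through the other constraints, QA can't land before week 5, so the schedule must run through at least week 5.
5 works (last occupied week: week 5): for example Integrate=week 1; Package=week 4; Refactor=week 5; Test=week 1; Review=week 1; Design=week 1; Deploy=week 1; QA=week 5; Docs=week 2.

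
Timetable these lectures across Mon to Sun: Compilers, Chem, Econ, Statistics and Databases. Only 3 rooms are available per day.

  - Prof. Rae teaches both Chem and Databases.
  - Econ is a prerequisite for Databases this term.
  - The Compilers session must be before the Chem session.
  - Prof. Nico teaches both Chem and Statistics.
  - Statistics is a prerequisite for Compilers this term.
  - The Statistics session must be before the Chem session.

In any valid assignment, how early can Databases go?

Precedence pushes Databases to at least Tue.
Databases at Tue is achievable: Chem=Wed, Econ=Mon, Databases=Tue, Compilers=Tue, Statistics=Mon.

Tue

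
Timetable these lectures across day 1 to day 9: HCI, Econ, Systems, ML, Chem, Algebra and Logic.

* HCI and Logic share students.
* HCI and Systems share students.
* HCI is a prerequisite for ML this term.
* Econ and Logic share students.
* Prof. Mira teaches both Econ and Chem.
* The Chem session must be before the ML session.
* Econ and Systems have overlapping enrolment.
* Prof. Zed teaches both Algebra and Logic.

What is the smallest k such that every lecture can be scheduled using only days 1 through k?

The precedence chain requires at least 2 distinct days.
Could 2 days be enough, i.e. nothing placed later than day 2? No: ML must come after HCI (at day 1 or later) → {day 2}; HCI must come before ML (at day 2 or earlier) → {day 1}; Chem must come before ML (at day 2 or earlier) → {day 1}; Econ can't share with Chem (day 1) → {day 2}; Logic can't share with HCI (day 1) → {day 2}; Logic can't share with Econ (day 2) → nothing is left.
So 2 days is not enough.
3 works (last occupied day: day 3): for example HCI -> day 1; Systems -> day 3; Econ -> day 2; Chem -> day 1; Logic -> day 3; Algebra -> day 1; ML -> day 2.

3 days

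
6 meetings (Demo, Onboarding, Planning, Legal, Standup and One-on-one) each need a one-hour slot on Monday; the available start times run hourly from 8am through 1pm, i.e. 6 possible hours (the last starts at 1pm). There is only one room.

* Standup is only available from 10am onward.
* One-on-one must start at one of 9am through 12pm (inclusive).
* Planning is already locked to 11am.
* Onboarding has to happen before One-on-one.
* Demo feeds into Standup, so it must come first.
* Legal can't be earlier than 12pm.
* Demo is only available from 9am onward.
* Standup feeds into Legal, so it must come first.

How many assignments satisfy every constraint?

Enumerating: One-on-one=12pm, Standup=10am, Onboarding=8am, Demo=9am, Legal=1pm, Planning=11am | Demo in 10am, One-on-one in 9am, Onboarding in 8am, Legal in 1pm, Planning in 11am, Standup in 12pm | Onboarding=8am, Demo=9am, Legal=1pm, Standup=12pm, One-on-one=10am, Planning=11am.

3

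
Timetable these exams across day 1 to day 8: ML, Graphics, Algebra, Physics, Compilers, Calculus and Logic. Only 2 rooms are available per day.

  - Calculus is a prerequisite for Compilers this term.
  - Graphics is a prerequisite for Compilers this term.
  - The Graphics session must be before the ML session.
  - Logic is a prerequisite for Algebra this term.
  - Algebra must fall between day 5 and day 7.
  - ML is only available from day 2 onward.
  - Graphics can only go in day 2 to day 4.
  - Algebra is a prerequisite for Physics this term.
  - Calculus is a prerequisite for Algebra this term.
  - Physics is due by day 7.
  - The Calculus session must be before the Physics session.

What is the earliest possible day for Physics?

day 6

Precedence pushes Physics to at least day 6; Physics's own window allows nothing later than day 7.
Physics at day 6 is achievable: Logic=day 1; Compilers=day 3; Graphics=day 2; Algebra=day 5; Physics=day 6; Calculus=day 1; ML=day 3.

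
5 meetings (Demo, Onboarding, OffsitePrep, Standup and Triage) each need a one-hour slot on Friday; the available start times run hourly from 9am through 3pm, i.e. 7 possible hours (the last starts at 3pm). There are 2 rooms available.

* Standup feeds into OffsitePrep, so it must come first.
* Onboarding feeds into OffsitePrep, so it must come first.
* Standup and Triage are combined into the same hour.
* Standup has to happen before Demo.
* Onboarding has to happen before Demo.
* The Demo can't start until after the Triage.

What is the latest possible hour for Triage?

Downstream work caps Triage at 2pm.
Triage at 2pm is achievable: Triage in 2pm, Onboarding in 9am, Standup in 2pm, Demo in 3pm, OffsitePrep in 3pm.

2pm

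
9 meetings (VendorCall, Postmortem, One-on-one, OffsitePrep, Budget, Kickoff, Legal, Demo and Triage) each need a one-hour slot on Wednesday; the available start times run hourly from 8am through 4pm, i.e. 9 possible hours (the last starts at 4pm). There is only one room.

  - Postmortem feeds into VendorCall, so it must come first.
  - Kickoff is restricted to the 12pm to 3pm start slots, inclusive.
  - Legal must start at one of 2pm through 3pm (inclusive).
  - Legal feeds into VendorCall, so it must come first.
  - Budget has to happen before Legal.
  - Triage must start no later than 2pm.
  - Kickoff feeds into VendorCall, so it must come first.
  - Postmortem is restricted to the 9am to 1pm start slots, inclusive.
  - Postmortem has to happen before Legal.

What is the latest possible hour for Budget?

2pm

Downstream work caps Budget at 2pm.
Budget at 2pm is achievable: Postmortem=9am; Budget=2pm; VendorCall=4pm; Kickoff=12pm; Triage=8am; OffsitePrep=11am; Legal=3pm; Demo=1pm; One-on-one=10am.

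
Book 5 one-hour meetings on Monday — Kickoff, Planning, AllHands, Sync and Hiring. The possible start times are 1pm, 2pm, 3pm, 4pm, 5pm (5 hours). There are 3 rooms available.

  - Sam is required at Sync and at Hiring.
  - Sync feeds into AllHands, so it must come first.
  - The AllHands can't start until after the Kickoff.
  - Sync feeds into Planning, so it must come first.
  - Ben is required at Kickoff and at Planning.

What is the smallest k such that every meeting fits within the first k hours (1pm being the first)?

2

The precedence chain requires at least 2 distinct hours.
With at most 3 per hour and 5 meetings, at least 2 hours are needed.
2 works (last occupied hour: 2pm): for example AllHands -> 2pm; Planning -> 2pm; Hiring -> 2pm; Kickoff -> 1pm; Sync -> 1pm.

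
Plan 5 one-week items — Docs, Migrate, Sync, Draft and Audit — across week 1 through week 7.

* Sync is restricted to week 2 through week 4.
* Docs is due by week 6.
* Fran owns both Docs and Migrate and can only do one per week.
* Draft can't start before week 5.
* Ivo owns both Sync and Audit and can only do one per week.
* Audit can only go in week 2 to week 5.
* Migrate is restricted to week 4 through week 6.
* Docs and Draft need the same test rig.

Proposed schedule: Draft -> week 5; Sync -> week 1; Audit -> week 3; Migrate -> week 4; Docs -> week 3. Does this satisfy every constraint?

No — it violates: Sync is restricted to week 2 through week 4

Migrate is restricted to week 4 through week 6 — holds.
Sync is restricted to week 2 through week 4 — violated.
Fran owns both Docs and Migrate and can only do one per week — holds.
Docs and Draft need the same test rig — holds.
Draft can't start before week 5 — holds.
Audit can only go in week 2 to week 5 — holds.
Docs is due by week 6 — holds.
Ivo owns both Sync and Audit and can only do one per week — holds.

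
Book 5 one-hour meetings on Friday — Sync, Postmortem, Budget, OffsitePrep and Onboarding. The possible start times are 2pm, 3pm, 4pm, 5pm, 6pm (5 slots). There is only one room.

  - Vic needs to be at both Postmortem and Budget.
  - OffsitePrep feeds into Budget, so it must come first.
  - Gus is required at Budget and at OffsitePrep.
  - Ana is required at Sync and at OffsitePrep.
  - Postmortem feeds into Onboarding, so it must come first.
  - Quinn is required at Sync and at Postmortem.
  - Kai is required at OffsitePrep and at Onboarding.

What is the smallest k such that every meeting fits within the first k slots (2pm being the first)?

The precedence chain requires at least 2 distinct slots.
With at most 1 per slot and 5 meetings, at least 5 slots are needed.
5 works (last occupied slot: 6pm): for example Onboarding in 5pm, Sync in 6pm, OffsitePrep in 3pm, Budget in 4pm, Postmortem in 2pm.

5 slots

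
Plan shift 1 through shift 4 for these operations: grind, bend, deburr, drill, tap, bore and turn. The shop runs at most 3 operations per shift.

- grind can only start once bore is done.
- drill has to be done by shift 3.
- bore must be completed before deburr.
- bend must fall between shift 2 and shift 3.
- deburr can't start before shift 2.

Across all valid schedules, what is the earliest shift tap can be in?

shift 1

tap at shift 1 is achievable: turn=shift 3; tap=shift 1; deburr=shift 2; drill=shift 1; bore=shift 1; bend=shift 2; grind=shift 2.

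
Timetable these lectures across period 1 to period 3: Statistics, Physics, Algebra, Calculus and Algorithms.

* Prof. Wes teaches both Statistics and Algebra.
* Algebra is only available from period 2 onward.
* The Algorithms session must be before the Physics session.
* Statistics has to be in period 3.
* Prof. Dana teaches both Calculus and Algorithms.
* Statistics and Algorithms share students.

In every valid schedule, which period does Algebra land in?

Algebra's window is period 2–period 3.
Statistics is fixed at period 3, and Algebra can't share a period with Statistics.
So Algebra must be period 2.

period 2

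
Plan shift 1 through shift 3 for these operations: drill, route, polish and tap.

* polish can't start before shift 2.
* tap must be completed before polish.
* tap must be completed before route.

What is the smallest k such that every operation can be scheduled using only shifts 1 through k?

The precedence chain requires at least 2 distinct shifts.
2 works (last occupied shift: shift 2): for example drill -> shift 1, tap -> shift 1, polish -> shift 2, route -> shift 2.

2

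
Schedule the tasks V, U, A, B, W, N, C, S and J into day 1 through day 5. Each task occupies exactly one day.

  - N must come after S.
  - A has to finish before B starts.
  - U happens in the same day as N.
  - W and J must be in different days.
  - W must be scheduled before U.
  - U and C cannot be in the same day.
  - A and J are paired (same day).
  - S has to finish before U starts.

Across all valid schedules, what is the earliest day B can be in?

Precedence pushes B to at least day 2.
B at day 2 is achievable: J in day 1, U in day 3, A in day 1, S in day 1, C in day 1, W in day 2, N in day 3, V in day 1, B in day 2.

day 2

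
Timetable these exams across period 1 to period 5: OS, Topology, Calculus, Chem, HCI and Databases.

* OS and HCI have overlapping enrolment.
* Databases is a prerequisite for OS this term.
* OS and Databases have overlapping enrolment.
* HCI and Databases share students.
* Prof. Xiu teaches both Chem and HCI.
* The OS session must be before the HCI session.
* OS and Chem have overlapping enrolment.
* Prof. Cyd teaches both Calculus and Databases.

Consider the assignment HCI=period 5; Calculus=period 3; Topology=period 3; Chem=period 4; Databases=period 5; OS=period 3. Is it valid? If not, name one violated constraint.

HCI and Databases share students — violated.
OS and Chem have overlapping enrolment — holds.
The OS session must be before the HCI session — holds.
Prof. Cyd teaches both Calculus and Databases — holds.
OS and Databases have overlapping enrolment — holds.
OS and HCI have overlapping enrolment — holds.
Prof. Xiu teaches both Chem and HCI — holds.
Databases is a prerequisite for OS this term — violated.

No. HCI and Databases share students is not satisfied.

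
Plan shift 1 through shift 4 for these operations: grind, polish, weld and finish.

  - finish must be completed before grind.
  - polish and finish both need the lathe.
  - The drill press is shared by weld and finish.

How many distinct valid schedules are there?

Splitting on grind: it can be shift 2 (9), shift 3 (18), shift 4 (27). Listing each branch's schedules as (polish, weld, finish) by shift number:
grind=shift 2: (2,2,1) (2,3,1) (2,4,1) (3,2,1) (3,3,1) (3,4,1) (4,2,1) (4,3,1) (4,4,1) — 9.
grind=shift 3: (1,1,2) (1,3,2) (1,4,2) (2,2,1) (2,3,1) (2,4,1) (3,1,2) (3,2,1) (3,3,1) (3,3,2) (3,4,1) (3,4,2) (4,1,2) (4,2,1) (4,3,1) (4,3,2) (4,4,1) (4,4,2) — 18.
grind=shift 4: (1,1,2) (1,1,3) (1,2,3) (1,3,2) (1,4,2) (1,4,3) (2,1,3) (2,2,1) (2,2,3) (2,3,1) (2,4,1) (2,4,3) (3,1,2) (3,2,1) (3,3,1) (3,3,2) (3,4,1) (3,4,2) (4,1,2) (4,1,3) (4,2,1) (4,2,3) (4,3,1) (4,3,2) (4,4,1) (4,4,2) (4,4,3) — 27.
Summing: 9 + 18 + 27 = 54.

54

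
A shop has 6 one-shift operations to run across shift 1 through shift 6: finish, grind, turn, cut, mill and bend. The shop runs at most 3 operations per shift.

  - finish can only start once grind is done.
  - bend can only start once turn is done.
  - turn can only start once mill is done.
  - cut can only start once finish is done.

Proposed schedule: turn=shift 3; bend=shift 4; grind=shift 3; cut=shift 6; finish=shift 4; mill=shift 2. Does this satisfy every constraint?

turn can only start once mill is done — holds.
cut can only start once finish is done — holds.
finish can only start once grind is done — holds.
bend can only start once turn is done — holds.
The shop runs at most 3 operations per shift — holds.

Yes, all constraints hold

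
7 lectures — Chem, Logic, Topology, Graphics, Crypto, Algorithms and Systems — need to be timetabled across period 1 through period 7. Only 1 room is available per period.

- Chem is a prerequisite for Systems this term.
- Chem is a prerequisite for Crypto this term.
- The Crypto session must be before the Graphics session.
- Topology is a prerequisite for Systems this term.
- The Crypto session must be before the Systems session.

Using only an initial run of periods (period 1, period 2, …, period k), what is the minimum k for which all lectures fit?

7

The precedence chain requires at least 3 distinct periods.
With at most 1 per period and 7 lectures, at least 7 periods are needed.
7 works (last occupied period: period 7): for example Topology -> period 3, Graphics -> period 5, Crypto -> period 2, Logic -> period 6, Chem -> period 1, Systems -> period 4, Algorithms -> period 7.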